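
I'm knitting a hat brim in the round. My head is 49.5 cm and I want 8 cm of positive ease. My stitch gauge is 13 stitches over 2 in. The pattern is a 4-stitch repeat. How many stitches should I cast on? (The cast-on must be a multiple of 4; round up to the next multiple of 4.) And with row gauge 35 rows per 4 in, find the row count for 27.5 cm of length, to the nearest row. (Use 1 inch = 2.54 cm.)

Finished = 49.5 + 8 = 57.5 cm.
57.5 cm × 1/2.54 = 22.64 inches.
13/2 = 6.5 sts per in; 22.64 × 6.5 = 147.15 sts.
Next multiple of 4 → 148.
27.5 cm = 10.83 inches; × 8.75 = 94.73 → 95 rows.

Cast on 148 stitches; work 95 rows.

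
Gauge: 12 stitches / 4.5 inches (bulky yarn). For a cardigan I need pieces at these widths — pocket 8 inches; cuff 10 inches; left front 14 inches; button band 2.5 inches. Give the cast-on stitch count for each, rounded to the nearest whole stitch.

Rate = 12/4.5 = 2.667 sts per in.
pocket: 8 × 2.667 = 21.33 → 21.
cuff: 10 × 2.667 = 26.67 → 27.
left front: 14 × 2.667 = 37.33 → 37.
button band: 2.5 × 2.667 = 6.67 → 7.

pocket 21; cuff 27; left front 37; button band 7.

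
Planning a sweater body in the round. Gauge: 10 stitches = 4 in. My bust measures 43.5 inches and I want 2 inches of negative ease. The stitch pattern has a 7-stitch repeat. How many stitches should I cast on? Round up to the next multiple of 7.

Finished = 43.5 − 2 = 41.5 inches.
10 / 4 = 2.5 sts/in.
41.5 × 2.5 = 103.75 sts.
Next multiple of 7: 105.

CO 105 sts.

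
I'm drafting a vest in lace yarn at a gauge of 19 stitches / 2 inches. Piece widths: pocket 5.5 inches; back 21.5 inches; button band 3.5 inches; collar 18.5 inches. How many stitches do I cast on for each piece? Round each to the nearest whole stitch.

Rate = 19/2 = 9.5 sts per in.
pocket: 5.5 × 9.5 = 52.25 → 52.
back: 21.5 × 9.5 = 204.25 → 204.
button band: 3.5 × 9.5 = 33.25 → 33.
collar: 18.5 × 9.5 = 175.75 → 176.

pocket 52; back 204; button band 33; collar 176.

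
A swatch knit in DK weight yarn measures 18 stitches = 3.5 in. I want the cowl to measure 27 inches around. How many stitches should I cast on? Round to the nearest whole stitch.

18 stitches / 3.5 in = 5.143 stitches per inch.
27 × 5.143 = 138.86 stitches.
Round to nearest → 139.

CO 139 sts.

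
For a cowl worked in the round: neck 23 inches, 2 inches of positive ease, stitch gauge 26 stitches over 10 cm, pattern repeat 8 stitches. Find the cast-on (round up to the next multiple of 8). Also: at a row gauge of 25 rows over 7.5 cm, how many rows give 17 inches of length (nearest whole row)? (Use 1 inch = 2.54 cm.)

Finished = 23 + 2 = 25 inches.
25 inches × 2.54 = 63.50 cm.
26/10 = 2.6 sts per cm; 63.50 × 2.6 = 165.10 sts.
Next multiple of 8 → 168.
17 inches = 43.18 cm; × 3.333 = 143.93 → 144 rows.

Cast on 168 stitches; work 144 rows.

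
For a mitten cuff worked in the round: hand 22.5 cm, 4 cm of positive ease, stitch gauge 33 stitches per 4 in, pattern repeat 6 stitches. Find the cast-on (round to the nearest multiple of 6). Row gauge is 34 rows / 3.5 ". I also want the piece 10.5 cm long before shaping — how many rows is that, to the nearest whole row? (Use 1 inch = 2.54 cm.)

Finished = 22.5 + 4 = 26.5 cm.
26.5 cm × 1/2.54 = 10.43 inches.
33/4 = 8.25 sts per in; 10.43 × 8.25 = 86.07 sts.
Nearest multiple of 6 → 84.
10.5 cm = 4.13 inches; × 9.714 = 40.16 → 40 rows.

Cast on 84 stitches; work 40 rows.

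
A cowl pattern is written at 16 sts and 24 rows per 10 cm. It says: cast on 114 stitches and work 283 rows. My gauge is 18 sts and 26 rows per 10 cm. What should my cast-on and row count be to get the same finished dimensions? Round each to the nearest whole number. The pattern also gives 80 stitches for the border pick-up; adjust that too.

Stitches: 114 × 18/16 = 128.25 → 128.
Rows: 283 × 26/24 = 306.58 → 307.
border pick-up: 80 × 18/16 = 90.00 → 90.

Cast on 128 stitches; work 307 rows; border pick-up 90 stitches.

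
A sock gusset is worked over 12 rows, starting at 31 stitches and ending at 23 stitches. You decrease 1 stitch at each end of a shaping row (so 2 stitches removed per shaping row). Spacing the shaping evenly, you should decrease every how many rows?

Stitches to remove: |23 − 31| = 8.
Shaping rows needed: 8 / 2 = 4.
12 rows / 4 = every 3 rows.

Decrease every 3rd row.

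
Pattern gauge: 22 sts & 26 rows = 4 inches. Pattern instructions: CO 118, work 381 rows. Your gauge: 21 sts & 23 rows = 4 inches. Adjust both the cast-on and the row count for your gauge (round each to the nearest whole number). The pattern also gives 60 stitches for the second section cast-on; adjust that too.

Cast on 113 stitches; work 337 rows; second section cast-on 57 stitches.

Stitches: 118 × 21/22 = 112.64 → 113.
Rows: 381 × 23/26 = 337.04 → 337.
second section cast-on: 60 × 21/22 = 57.27 → 57.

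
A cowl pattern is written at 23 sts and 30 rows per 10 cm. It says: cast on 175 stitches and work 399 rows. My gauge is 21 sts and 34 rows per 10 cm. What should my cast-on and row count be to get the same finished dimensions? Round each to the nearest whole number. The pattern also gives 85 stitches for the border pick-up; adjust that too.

Stitches: 175 × 21/23 = 159.78 → 160.
Rows: 399 × 34/30 = 452.20 → 452.
border pick-up: 85 × 21/23 = 77.61 → 78.

Cast on 160 stitches; work 452 rows; border pick-up 78 stitches.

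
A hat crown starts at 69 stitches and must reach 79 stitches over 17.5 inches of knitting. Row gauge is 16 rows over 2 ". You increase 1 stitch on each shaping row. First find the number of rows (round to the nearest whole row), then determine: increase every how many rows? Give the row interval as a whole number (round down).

Rows = 17.5 × 8 = 140.0 → 140 rows.
Stitches to add: 10 → 10 shaping rows (at 1 st each).
140 / 10 = 14.00 → every 14 rows.

Increase every 14th row.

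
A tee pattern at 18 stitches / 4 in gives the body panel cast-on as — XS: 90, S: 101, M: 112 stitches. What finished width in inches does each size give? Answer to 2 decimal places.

18/4 = 4.5 sts per in.
XS: 90 / 4.5 = 20.000 → 20.00 in.
S: 101 / 4.5 = 22.444 → 22.44 in.
M: 112 / 4.5 = 24.889 → 24.89 in.

XS 20.00 inches; S 22.44 inches; M 24.89 inches.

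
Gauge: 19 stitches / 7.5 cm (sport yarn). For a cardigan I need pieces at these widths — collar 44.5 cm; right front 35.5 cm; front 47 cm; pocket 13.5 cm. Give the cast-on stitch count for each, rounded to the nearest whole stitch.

Rate = 19/7.5 = 2.533 sts per cm.
collar: 44.5 × 2.533 = 112.73 → 113.
right front: 35.5 × 2.533 = 89.93 → 90.
front: 47 × 2.533 = 119.07 → 119.
pocket: 13.5 × 2.533 = 34.20 → 34.

collar 113; right front 90; front 119; pocket 34.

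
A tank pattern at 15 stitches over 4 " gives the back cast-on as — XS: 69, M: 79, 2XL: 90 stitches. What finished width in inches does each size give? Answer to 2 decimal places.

15/4 = 3.75 sts per in.
XS: 69 / 3.75 = 18.400 → 18.40 in.
M: 79 / 3.75 = 21.067 → 21.07 in.
2XL: 90 / 3.75 = 24.000 → 24.00 in.

XS 18.40 inches; M 21.07 inches; 2XL 24.00 inches.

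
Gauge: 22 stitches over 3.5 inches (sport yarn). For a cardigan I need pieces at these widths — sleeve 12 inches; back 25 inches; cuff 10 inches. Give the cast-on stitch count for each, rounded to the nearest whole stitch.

Rate = 22/3.5 = 6.286 sts per in.
sleeve: 12 × 6.286 = 75.43 → 75.
back: 25 × 6.286 = 157.14 → 157.
cuff: 10 × 6.286 = 62.86 → 63.

sleeve 75; back 157; cuff 63.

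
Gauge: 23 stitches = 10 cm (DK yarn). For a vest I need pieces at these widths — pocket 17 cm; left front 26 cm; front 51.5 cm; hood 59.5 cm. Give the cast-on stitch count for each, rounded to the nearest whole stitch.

pocket 39; left front 60; front 118; hood 137.

Rate = 23/10 = 2.3 sts per cm.
pocket: 17 × 2.3 = 39.10 → 39.
left front: 26 × 2.3 = 59.80 → 60.
front: 51.5 × 2.3 = 118.45 → 118.
hood: 59.5 × 2.3 = 136.85 → 137.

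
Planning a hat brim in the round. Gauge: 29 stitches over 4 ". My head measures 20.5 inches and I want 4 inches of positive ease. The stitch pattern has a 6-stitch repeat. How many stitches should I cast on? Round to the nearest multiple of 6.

180 stitches.

Finished = 20.5 + 4 = 24.5 inches.
29 / 4 = 7.25 sts/in.
24.5 × 7.25 = 177.62 sts.
Nearest multiple of 6: 180.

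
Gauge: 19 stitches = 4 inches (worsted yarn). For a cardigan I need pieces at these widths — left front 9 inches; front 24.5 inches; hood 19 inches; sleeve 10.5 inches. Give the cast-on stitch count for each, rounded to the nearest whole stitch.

Rate = 19/4 = 4.75 sts per in.
left front: 9 × 4.75 = 42.75 → 43.
front: 24.5 × 4.75 = 116.38 → 116.
hood: 19 × 4.75 = 90.25 → 90.
sleeve: 10.5 × 4.75 = 49.88 → 50.

left front 43; front 116; hood 90; sleeve 50.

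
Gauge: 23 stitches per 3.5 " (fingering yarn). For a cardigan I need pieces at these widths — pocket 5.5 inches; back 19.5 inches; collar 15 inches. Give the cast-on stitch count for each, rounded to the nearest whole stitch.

Rate = 23/3.5 = 6.571 sts per in.
pocket: 5.5 × 6.571 = 36.14 → 36.
back: 19.5 × 6.571 = 128.14 → 128.
collar: 15 × 6.571 = 98.57 → 99.

pocket 36; back 128; collar 99.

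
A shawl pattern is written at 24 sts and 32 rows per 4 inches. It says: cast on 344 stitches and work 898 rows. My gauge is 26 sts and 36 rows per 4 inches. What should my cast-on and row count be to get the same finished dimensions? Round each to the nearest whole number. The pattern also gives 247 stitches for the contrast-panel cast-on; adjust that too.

Cast on 373 stitches; work 1010 rows; contrast-panel cast-on 268 stitches.

Stitches: 344 × 26/24 = 372.67 → 373.
Rows: 898 × 36/32 = 1010.25 → 1010.
contrast-panel cast-on: 247 × 26/24 = 267.58 → 268.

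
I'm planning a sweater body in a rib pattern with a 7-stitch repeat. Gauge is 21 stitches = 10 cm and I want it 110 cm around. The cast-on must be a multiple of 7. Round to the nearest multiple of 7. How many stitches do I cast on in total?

231 stitches.

21 / 10 = 2.1 sts per cm.
110 × 2.1 = 231.00 sts.
Nearest multiple of 7: 231.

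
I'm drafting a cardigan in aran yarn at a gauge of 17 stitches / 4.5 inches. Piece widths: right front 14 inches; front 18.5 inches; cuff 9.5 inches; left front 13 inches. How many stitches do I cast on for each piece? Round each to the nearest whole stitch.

right front 53; front 70; cuff 36; left front 49.

Rate = 17/4.5 = 3.778 sts per in.
right front: 14 × 3.778 = 52.89 → 53.
front: 18.5 × 3.778 = 69.89 → 70.
cuff: 9.5 × 3.778 = 35.89 → 36.
left front: 13 × 3.778 = 49.11 → 49.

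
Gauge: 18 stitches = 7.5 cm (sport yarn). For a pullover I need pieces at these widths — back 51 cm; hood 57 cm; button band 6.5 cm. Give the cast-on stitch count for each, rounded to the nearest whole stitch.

Rate = 18/7.5 = 2.4 sts per cm.
back: 51 × 2.4 = 122.40 → 122.
hood: 57 × 2.4 = 136.80 → 137.
button band: 6.5 × 2.4 = 15.60 → 16.

back 122; hood 137; button band 16.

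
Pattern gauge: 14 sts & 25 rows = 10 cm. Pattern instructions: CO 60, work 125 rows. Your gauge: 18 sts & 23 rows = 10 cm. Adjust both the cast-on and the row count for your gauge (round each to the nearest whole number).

Stitches: 60 × 18/14 = 77.14 → 77.
Rows: 125 × 23/25 = 115.00 → 115.

Cast on 77 stitches; work 115 rows.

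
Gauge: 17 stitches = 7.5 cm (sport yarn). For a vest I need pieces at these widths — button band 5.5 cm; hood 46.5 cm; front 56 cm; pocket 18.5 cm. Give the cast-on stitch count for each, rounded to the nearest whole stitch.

button band 12; hood 105; front 127; pocket 42.

Rate = 17/7.5 = 2.267 sts per cm.
button band: 5.5 × 2.267 = 12.47 → 12.
hood: 46.5 × 2.267 = 105.40 → 105.
front: 56 × 2.267 = 126.93 → 127.
pocket: 18.5 × 2.267 = 41.93 → 42.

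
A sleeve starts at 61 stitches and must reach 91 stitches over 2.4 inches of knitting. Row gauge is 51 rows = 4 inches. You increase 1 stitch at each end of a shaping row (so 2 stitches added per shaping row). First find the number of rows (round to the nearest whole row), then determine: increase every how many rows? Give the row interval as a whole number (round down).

Increase every 2nd row.

Rows = 2.4 × 12.75 = 30.6 → 31 rows.
Stitches to add: 30 → 15 shaping rows (at 2 st each).
31 / 15 = 2.07 → every 2 rows.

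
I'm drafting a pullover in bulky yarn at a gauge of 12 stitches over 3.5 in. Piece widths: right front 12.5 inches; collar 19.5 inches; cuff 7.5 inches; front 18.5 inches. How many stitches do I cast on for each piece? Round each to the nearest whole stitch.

right front 43; collar 67; cuff 26; front 63.

Rate = 12/3.5 = 3.429 sts per in.
right front: 12.5 × 3.429 = 42.86 → 43.
collar: 19.5 × 3.429 = 66.86 → 67.
cuff: 7.5 × 3.429 = 25.71 → 26.
front: 18.5 × 3.429 = 63.43 → 63.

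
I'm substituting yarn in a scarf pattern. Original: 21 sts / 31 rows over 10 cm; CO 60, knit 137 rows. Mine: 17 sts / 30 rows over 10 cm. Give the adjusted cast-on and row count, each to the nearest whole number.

Cast on 49 stitches; work 133 rows.

Stitches: 60 × 17/21 = 48.57 → 49.
Rows: 137 × 30/31 = 132.58 → 133.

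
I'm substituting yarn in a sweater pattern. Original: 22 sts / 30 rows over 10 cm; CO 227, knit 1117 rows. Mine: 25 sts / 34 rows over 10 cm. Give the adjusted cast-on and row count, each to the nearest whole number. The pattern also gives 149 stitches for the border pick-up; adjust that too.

Stitches: 227 × 25/22 = 257.95 → 258.
Rows: 1117 × 34/30 = 1265.93 → 1266.
border pick-up: 149 × 25/22 = 169.32 → 169.

Cast on 258 stitches; work 1266 rows; border pick-up 169 stitches.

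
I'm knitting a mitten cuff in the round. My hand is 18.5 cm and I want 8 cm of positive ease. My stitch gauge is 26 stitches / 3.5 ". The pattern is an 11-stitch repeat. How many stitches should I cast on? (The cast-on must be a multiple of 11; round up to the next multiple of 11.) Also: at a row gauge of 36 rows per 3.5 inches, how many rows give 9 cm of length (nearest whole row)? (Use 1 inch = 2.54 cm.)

Finished = 18.5 + 8 = 26.5 cm.
26.5 cm × 1/2.54 = 10.43 inches.
26/3.5 = 7.429 sts per in; 10.43 × 7.429 = 77.50 sts.
Next multiple of 11 → 88.
9 cm = 3.54 inches; × 10.286 = 36.45 → 36 rows.

Cast on 88 stitches; work 36 rows.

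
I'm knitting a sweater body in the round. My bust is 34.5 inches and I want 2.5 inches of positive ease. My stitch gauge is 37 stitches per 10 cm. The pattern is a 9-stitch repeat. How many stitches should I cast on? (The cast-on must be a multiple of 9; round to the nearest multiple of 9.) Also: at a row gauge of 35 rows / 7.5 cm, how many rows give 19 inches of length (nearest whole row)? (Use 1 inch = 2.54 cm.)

Finished = 34.5 + 2.5 = 37 inches.
37 inches × 2.54 = 93.98 cm.
37/10 = 3.7 sts per cm; 93.98 × 3.7 = 347.73 sts.
Nearest multiple of 9 → 351.
19 inches = 48.26 cm; × 4.667 = 225.21 → 225 rows.

Cast on 351 stitches; work 225 rows.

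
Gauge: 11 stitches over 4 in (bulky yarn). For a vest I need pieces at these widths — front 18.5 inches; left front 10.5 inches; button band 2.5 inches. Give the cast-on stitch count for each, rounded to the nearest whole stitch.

Rate = 11/4 = 2.75 sts per in.
front: 18.5 × 2.75 = 50.88 → 51.
left front: 10.5 × 2.75 = 28.88 → 29.
button band: 2.5 × 2.75 = 6.88 → 7.

front 51; left front 29; button band 7.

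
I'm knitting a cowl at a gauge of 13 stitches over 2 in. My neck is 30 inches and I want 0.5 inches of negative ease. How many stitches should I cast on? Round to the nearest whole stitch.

Finished = 30 − 0.5 = 29.5 in.
13 / 2 = 6.5 sts per inch.
29.50 × 6.5 = 191.75 sts.
→ 192 sts.

Cast on 192 stitches.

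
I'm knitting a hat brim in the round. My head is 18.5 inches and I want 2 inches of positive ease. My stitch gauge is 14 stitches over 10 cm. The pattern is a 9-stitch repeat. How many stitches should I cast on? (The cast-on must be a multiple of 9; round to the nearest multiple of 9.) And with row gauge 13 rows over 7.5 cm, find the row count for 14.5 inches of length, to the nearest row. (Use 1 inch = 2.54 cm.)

Finished = 18.5 + 2 = 20.5 inches.
20.5 inches × 2.54 = 52.07 cm.
14/10 = 1.4 sts per cm; 52.07 × 1.4 = 72.90 sts.
Nearest multiple of 9 → 72.
14.5 inches = 36.83 cm; × 1.733 = 63.84 → 64 rows.

Cast on 72 stitches; work 64 rows.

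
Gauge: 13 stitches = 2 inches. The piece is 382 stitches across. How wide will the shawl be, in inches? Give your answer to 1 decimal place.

13 stitches / 2 inch = 6.5 stitches per inch.
382 / 6.5 = 58.77 inches.

58.8 inches.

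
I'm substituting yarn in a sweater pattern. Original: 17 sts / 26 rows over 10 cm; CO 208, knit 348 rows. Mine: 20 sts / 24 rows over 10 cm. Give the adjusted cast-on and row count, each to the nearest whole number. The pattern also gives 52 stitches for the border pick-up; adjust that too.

Cast on 245 stitches; work 321 rows; border pick-up 61 stitches.

Stitches: 208 × 20/17 = 244.71 → 245.
Rows: 348 × 24/26 = 321.23 → 321.
border pick-up: 52 × 20/17 = 61.18 → 61.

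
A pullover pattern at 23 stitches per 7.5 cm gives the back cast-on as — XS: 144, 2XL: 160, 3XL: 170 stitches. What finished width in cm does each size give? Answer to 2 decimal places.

XS 46.96 cm; 2XL 52.17 cm; 3XL 55.43 cm.

23/7.5 = 3.067 sts per cm.
XS: 144 / 3.067 = 46.957 → 46.96 cm.
2XL: 160 / 3.067 = 52.174 → 52.17 cm.
3XL: 170 / 3.067 = 55.435 → 55.43 cm.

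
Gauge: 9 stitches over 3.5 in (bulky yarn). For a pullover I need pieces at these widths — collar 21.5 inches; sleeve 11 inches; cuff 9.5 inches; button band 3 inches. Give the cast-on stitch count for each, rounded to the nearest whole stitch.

Rate = 9/3.5 = 2.571 sts per in.
collar: 21.5 × 2.571 = 55.29 → 55.
sleeve: 11 × 2.571 = 28.29 → 28.
cuff: 9.5 × 2.571 = 24.43 → 24.
button band: 3 × 2.571 = 7.71 → 8.

collar 55; sleeve 28; cuff 24; button band 8.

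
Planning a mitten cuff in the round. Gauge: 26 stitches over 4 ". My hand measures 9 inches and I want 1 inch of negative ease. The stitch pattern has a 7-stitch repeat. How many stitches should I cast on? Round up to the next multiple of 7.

Finished = 9 − 1 = 8 inches.
26 / 4 = 6.5 sts/in.
8 × 6.5 = 52.00 sts.
Next multiple of 7: 56.

56 stitches.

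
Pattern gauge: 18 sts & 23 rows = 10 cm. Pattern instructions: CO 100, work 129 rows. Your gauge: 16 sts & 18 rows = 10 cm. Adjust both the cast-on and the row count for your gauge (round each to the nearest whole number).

Cast on 89 stitches; work 101 rows.

Stitches: 100 × 16/18 = 88.89 → 89.
Rows: 129 × 18/23 = 100.96 → 101.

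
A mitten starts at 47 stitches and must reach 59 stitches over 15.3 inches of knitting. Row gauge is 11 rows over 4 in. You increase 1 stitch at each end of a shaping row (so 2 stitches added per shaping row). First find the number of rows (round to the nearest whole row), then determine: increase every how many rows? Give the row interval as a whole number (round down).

Rows = 15.3 × 2.75 = 42.1 → 42 rows.
Stitches to add: 12 → 6 shaping rows (at 2 st each).
42 / 6 = 7.00 → every 7 rows.

Increase every 7th row.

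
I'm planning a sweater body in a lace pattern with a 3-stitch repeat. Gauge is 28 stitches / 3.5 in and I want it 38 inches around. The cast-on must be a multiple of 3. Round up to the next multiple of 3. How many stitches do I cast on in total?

Cast on 306 stitches.

28 / 3.5 = 8 sts per inch.
38 × 8 = 304.00 sts.
Next multiple of 3: 306.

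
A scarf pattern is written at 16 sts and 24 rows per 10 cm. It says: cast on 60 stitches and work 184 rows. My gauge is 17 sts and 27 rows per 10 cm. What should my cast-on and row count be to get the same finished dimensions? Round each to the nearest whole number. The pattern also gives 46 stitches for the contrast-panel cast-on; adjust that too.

Cast on 64 stitches; work 207 rows; contrast-panel cast-on 49 stitches.

Stitches: 60 × 17/16 = 63.75 → 64.
Rows: 184 × 27/24 = 207.00 → 207.
contrast-panel cast-on: 46 × 17/16 = 48.88 → 49.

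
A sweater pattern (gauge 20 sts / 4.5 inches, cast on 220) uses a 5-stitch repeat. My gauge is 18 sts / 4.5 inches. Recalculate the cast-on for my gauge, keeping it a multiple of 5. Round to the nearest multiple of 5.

220 × 18 / 20 = 198.00.
Nearest multiple of 5: 200.

Cast on 200 stitches.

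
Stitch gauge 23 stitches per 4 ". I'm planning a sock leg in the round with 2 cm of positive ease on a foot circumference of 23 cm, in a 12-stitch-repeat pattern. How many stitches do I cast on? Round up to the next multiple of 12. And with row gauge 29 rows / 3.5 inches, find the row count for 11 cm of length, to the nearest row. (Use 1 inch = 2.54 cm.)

Cast on 60 stitches; work 36 rows.

Finished = 23 + 2 = 25 cm.
25 cm × 1/2.54 = 9.84 inches.
23/4 = 5.75 sts per in; 9.84 × 5.75 = 56.59 sts.
Next multiple of 12 → 60.
11 cm = 4.33 inches; × 8.286 = 35.88 → 36 rows.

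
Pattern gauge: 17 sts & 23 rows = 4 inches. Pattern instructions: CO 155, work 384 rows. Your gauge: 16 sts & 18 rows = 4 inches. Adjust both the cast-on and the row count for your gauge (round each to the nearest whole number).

Cast on 146 stitches; work 301 rows.

Stitches: 155 × 16/17 = 145.88 → 146.
Rows: 384 × 18/23 = 300.52 → 301.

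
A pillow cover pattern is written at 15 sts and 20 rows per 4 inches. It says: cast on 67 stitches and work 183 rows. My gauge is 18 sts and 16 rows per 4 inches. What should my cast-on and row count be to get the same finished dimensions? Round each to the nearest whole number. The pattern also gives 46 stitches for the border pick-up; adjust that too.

Cast on 80 stitches; work 146 rows; border pick-up 55 stitches.

Stitches: 67 × 18/15 = 80.40 → 80.
Rows: 183 × 16/20 = 146.40 → 146.
border pick-up: 46 × 18/15 = 55.20 → 55.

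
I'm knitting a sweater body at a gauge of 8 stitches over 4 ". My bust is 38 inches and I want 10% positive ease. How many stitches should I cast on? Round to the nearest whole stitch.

84 stitches.

Finished = 38 × 1.10 = 41.80 in.
8 / 4 = 2 sts per inch.
41.80 × 2 = 83.60 sts.
→ 84 sts.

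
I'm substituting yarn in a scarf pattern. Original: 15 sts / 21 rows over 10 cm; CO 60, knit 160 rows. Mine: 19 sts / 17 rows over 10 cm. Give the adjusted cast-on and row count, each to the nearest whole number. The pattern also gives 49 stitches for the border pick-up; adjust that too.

Cast on 76 stitches; work 130 rows; border pick-up 62 stitches.

Stitches: 60 × 19/15 = 76.00 → 76.
Rows: 160 × 17/21 = 129.52 → 130.
border pick-up: 49 × 19/15 = 62.07 → 62.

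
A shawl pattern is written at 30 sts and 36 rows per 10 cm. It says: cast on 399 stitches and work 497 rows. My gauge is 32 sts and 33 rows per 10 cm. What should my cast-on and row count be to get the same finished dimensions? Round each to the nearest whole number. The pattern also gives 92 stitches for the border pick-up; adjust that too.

Stitches: 399 × 32/30 = 425.60 → 426.
Rows: 497 × 33/36 = 455.58 → 456.
border pick-up: 92 × 32/30 = 98.13 → 98.

Cast on 426 stitches; work 456 rows; border pick-up 98 stitches.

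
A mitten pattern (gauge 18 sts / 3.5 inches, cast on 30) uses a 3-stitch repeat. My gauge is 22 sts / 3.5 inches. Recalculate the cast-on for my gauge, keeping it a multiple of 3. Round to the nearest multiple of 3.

36 stitches.

30 × 22 / 18 = 36.67.
Nearest multiple of 3: 36.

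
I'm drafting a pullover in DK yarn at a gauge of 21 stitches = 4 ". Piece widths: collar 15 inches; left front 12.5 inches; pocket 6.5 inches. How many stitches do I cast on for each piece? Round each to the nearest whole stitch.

Rate = 21/4 = 5.25 sts per in.
collar: 15 × 5.25 = 78.75 → 79.
left front: 12.5 × 5.25 = 65.62 → 66.
pocket: 6.5 × 5.25 = 34.12 → 34.

collar 79; left front 66; pocket 34.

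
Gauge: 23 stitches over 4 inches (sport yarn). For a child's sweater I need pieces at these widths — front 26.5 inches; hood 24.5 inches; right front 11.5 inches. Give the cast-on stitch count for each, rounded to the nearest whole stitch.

front 152; hood 141; right front 66.

Rate = 23/4 = 5.75 sts per in.
front: 26.5 × 5.75 = 152.38 → 152.
hood: 24.5 × 5.75 = 140.88 → 141.
right front: 11.5 × 5.75 = 66.12 → 66.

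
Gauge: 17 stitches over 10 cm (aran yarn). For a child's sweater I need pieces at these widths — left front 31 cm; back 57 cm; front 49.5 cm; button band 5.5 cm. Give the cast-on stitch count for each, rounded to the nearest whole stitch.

Rate = 17/10 = 1.7 sts per cm.
left front: 31 × 1.7 = 52.70 → 53.
back: 57 × 1.7 = 96.90 → 97.
front: 49.5 × 1.7 = 84.15 → 84.
button band: 5.5 × 1.7 = 9.35 → 9.

left front 53; back 97; front 84; button band 9.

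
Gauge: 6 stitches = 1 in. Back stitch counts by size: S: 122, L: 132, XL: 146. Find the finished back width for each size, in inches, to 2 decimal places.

S 20.33 inches; L 22.00 inches; XL 24.33 inches.

6/1 = 6 sts per in.
S: 122 / 6 = 20.333 → 20.33 in.
L: 132 / 6 = 22.000 → 22.00 in.
XL: 146 / 6 = 24.333 → 24.33 in.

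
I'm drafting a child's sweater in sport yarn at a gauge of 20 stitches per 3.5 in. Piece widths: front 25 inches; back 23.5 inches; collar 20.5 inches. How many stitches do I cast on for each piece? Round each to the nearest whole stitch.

front 143; back 134; collar 117.

Rate = 20/3.5 = 5.714 sts per in.
front: 25 × 5.714 = 142.86 → 143.
back: 23.5 × 5.714 = 134.29 → 134.
collar: 20.5 × 5.714 = 117.14 → 117.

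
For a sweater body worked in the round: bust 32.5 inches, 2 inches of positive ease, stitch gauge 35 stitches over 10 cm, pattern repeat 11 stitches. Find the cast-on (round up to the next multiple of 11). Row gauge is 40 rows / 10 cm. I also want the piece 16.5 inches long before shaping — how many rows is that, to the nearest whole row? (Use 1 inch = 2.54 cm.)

Finished = 32.5 + 2 = 34.5 inches.
34.5 inches × 2.54 = 87.63 cm.
35/10 = 3.5 sts per cm; 87.63 × 3.5 = 306.70 sts.
Next multiple of 11 → 308.
16.5 inches = 41.91 cm; × 4 = 167.64 → 168 rows.

Cast on 308 stitches; work 168 rows.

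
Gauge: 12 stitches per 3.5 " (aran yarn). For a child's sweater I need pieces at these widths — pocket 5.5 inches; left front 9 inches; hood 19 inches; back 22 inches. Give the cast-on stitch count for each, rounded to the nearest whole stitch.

Rate = 12/3.5 = 3.429 sts per in.
pocket: 5.5 × 3.429 = 18.86 → 19.
left front: 9 × 3.429 = 30.86 → 31.
hood: 19 × 3.429 = 65.14 → 65.
back: 22 × 3.429 = 75.43 → 75.

pocket 19; left front 31; hood 65; back 75.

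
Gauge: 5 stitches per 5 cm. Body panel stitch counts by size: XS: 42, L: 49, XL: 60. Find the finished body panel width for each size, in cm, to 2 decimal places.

5/5 = 1 sts per cm.
XS: 42 / 1 = 42.000 → 42.00 cm.
L: 49 / 1 = 49.000 → 49.00 cm.
XL: 60 / 1 = 60.000 → 60.00 cm.

XS 42.00 cm; L 49.00 cm; XL 60.00 cm.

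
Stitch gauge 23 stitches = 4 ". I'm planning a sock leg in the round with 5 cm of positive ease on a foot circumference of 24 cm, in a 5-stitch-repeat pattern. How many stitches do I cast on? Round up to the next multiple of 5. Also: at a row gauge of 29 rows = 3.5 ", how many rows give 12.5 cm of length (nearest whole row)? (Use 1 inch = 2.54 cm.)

Cast on 70 stitches; work 41 rows.

Finished = 24 + 5 = 29 cm.
29 cm × 1/2.54 = 11.42 inches.
23/4 = 5.75 sts per in; 11.42 × 5.75 = 65.65 sts.
Next multiple of 5 → 70.
12.5 cm = 4.92 inches; × 8.286 = 40.78 → 41 rows.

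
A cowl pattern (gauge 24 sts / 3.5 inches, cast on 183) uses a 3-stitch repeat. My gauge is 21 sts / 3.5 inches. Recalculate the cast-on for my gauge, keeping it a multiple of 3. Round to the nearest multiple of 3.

Cast on 159 stitches.

183 × 21 / 24 = 160.12.
Nearest multiple of 3: 159.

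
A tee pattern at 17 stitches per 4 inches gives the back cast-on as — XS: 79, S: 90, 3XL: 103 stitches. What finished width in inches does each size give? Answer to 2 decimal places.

XS 18.59 inches; S 21.18 inches; 3XL 24.24 inches.

17/4 = 4.25 sts per in.
XS: 79 / 4.25 = 18.588 → 18.59 in.
S: 90 / 4.25 = 21.176 → 21.18 in.
3XL: 103 / 4.25 = 24.235 → 24.24 in.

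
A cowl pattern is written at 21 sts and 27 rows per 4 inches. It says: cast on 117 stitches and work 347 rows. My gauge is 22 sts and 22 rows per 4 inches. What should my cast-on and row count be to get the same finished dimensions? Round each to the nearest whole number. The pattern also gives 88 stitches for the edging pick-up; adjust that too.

Stitches: 117 × 22/21 = 122.57 → 123.
Rows: 347 × 22/27 = 282.74 → 283.
edging pick-up: 88 × 22/21 = 92.19 → 92.

Cast on 123 stitches; work 283 rows; edging pick-up 92 stitches.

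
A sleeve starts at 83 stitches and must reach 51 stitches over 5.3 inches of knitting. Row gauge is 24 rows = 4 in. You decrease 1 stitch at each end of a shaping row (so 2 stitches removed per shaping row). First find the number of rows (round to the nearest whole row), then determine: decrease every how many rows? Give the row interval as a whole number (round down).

Decrease every 2nd row.

Rows = 5.3 × 6 = 31.8 → 32 rows.
Stitches to remove: 32 → 16 shaping rows (at 2 st each).
32 / 16 = 2.00 → every 2 rows.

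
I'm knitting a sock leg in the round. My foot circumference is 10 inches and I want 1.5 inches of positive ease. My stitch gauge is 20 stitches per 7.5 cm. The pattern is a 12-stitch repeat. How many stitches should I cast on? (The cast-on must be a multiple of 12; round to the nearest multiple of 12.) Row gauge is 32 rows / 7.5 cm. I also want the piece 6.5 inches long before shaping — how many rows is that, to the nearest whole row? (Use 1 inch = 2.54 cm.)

Finished = 10 + 1.5 = 11.5 inches.
11.5 inches × 2.54 = 29.21 cm.
20/7.5 = 2.667 sts per cm; 29.21 × 2.667 = 77.89 sts.
Nearest multiple of 12 → 72.
6.5 inches = 16.51 cm; × 4.267 = 70.44 → 70 rows.

Cast on 72 stitches; work 70 rows.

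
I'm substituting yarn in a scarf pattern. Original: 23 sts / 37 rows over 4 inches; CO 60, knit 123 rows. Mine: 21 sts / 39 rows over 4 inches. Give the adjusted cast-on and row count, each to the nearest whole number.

Stitches: 60 × 21/23 = 54.78 → 55.
Rows: 123 × 39/37 = 129.65 → 130.

Cast on 55 stitches; work 130 rows.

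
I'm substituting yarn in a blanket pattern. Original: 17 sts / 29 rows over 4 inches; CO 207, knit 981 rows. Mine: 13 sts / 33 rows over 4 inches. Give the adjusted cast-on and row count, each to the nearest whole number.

Cast on 158 stitches; work 1116 rows.

Stitches: 207 × 13/17 = 158.29 → 158.
Rows: 981 × 33/29 = 1116.31 → 1116.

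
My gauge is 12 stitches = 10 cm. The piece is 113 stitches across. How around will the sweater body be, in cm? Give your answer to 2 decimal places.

12 stitches / 10 cm = 1.2 stitches per cm.
113 / 1.2 = 94.167 cm.

94.17 cm.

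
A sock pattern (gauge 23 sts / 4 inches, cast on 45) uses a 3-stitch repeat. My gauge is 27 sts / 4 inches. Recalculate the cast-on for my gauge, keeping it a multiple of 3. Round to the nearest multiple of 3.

Cast on 54 stitches.

45 × 27 / 23 = 52.83.
Nearest multiple of 3: 54.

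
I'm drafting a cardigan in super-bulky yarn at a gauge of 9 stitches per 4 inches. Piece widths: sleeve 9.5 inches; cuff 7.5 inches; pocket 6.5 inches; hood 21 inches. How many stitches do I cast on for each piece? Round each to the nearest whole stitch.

Rate = 9/4 = 2.25 sts per in.
sleeve: 9.5 × 2.25 = 21.38 → 21.
cuff: 7.5 × 2.25 = 16.88 → 17.
pocket: 6.5 × 2.25 = 14.62 → 15.
hood: 21 × 2.25 = 47.25 → 47.

sleeve 21; cuff 17; pocket 15; hood 47.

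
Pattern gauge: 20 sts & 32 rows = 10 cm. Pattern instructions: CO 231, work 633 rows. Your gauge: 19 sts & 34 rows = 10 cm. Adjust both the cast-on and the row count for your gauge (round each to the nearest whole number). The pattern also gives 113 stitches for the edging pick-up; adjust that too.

Stitches: 231 × 19/20 = 219.45 → 219.
Rows: 633 × 34/32 = 672.56 → 673.
edging pick-up: 113 × 19/20 = 107.35 → 107.

Cast on 219 stitches; work 673 rows; edging pick-up 107 stitches.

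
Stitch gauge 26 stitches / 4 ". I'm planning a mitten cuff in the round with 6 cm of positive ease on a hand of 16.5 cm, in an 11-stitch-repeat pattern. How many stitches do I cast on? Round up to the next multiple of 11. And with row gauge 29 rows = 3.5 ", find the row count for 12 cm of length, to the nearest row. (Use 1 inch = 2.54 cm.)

Finished = 16.5 + 6 = 22.5 cm.
22.5 cm × 1/2.54 = 8.86 inches.
26/4 = 6.5 sts per in; 8.86 × 6.5 = 57.58 sts.
Next multiple of 11 → 66.
12 cm = 4.72 inches; × 8.286 = 39.15 → 39 rows.

Cast on 66 stitches; work 39 rows.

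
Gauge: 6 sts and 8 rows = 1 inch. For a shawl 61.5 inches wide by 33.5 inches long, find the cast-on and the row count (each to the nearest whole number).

Stitch gauge = 6/1 = 6 sts/in; 61.5 × 6 = 369.00 → 369 sts.
Row gauge = 8/1 = 8 rows/in; 33.5 × 8 = 268.00 → 268 rows.

Cast on 369 stitches and work 268 rows.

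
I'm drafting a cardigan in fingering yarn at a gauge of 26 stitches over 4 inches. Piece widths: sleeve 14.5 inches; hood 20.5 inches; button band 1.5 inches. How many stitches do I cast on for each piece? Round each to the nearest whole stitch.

Rate = 26/4 = 6.5 sts per in.
sleeve: 14.5 × 6.5 = 94.25 → 94.
hood: 20.5 × 6.5 = 133.25 → 133.
button band: 1.5 × 6.5 = 9.75 → 10.

sleeve 94; hood 133; button band 10.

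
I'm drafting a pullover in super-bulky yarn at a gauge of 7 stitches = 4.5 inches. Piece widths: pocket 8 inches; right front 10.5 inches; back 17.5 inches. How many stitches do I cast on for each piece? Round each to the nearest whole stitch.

Rate = 7/4.5 = 1.556 sts per in.
pocket: 8 × 1.556 = 12.44 → 12.
right front: 10.5 × 1.556 = 16.33 → 16.
back: 17.5 × 1.556 = 27.22 → 27.

pocket 12; right front 16; back 27.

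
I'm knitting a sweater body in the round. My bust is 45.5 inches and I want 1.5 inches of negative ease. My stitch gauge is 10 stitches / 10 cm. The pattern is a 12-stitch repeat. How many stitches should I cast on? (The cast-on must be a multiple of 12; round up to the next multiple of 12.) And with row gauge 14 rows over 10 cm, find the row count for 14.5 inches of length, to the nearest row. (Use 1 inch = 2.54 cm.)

Cast on 120 stitches; work 52 rows.

Finished = 45.5 − 1.5 = 44 inches.
44 inches × 2.54 = 111.76 cm.
10/10 = 1 sts per cm; 111.76 × 1 = 111.76 sts.
Next multiple of 12 → 120.
14.5 inches = 36.83 cm; × 1.4 = 51.56 → 52 rows.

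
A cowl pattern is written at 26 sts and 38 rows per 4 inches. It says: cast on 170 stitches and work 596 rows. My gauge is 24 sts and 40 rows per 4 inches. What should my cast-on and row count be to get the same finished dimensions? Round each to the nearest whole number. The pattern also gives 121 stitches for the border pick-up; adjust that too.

Stitches: 170 × 24/26 = 156.92 → 157.
Rows: 596 × 40/38 = 627.37 → 627.
border pick-up: 121 × 24/26 = 111.69 → 112.

Cast on 157 stitches; work 627 rows; border pick-up 112 stitches.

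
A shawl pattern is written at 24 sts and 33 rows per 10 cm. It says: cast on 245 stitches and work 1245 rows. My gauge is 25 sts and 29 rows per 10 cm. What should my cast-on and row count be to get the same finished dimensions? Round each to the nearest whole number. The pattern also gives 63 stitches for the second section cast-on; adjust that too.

Cast on 255 stitches; work 1094 rows; second section cast-on 66 stitches.

Stitches: 245 × 25/24 = 255.21 → 255.
Rows: 1245 × 29/33 = 1094.09 → 1094.
second section cast-on: 63 × 25/24 = 65.62 → 66.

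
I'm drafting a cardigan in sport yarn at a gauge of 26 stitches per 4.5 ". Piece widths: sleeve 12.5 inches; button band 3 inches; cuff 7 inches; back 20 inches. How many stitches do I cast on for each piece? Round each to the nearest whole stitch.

Rate = 26/4.5 = 5.778 sts per in.
sleeve: 12.5 × 5.778 = 72.22 → 72.
button band: 3 × 5.778 = 17.33 → 17.
cuff: 7 × 5.778 = 40.44 → 40.
back: 20 × 5.778 = 115.56 → 116.

sleeve 72; button band 17; cuff 40; back 116.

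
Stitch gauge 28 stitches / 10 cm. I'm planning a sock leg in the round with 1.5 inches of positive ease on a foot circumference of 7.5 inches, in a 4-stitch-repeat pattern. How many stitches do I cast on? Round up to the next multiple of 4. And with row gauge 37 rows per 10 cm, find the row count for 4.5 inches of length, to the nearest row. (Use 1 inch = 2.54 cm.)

Finished = 7.5 + 1.5 = 9 inches.
9 inches × 2.54 = 22.86 cm.
28/10 = 2.8 sts per cm; 22.86 × 2.8 = 64.01 sts.
Next multiple of 4 → 68.
4.5 inches = 11.43 cm; × 3.7 = 42.29 → 42 rows.

Cast on 68 stitches; work 42 rows.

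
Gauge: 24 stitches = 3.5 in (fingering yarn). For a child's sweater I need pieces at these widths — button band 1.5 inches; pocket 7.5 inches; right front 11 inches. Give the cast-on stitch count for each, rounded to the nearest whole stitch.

Rate = 24/3.5 = 6.857 sts per in.
button band: 1.5 × 6.857 = 10.29 → 10.
pocket: 7.5 × 6.857 = 51.43 → 51.
right front: 11 × 6.857 = 75.43 → 75.

button band 10; pocket 51; right front 75.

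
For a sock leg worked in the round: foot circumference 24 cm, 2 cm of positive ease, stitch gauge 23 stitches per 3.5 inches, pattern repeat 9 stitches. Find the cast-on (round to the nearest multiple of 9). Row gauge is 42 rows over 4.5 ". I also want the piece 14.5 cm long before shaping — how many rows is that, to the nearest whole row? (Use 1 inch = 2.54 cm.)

Finished = 24 + 2 = 26 cm.
26 cm × 1/2.54 = 10.24 inches.
23/3.5 = 6.571 sts per in; 10.24 × 6.571 = 67.27 sts.
Nearest multiple of 9 → 63.
14.5 cm = 5.71 inches; × 9.333 = 53.28 → 53 rows.

Cast on 63 stitches; work 53 rows.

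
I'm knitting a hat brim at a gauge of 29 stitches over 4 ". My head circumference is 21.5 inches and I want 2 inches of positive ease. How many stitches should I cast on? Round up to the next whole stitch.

Finished = 21.5 + 2 = 23.5 in.
29 / 4 = 7.25 sts per inch.
23.50 × 7.25 = 170.38 sts.
→ 171 sts.

Cast on 171 stitches.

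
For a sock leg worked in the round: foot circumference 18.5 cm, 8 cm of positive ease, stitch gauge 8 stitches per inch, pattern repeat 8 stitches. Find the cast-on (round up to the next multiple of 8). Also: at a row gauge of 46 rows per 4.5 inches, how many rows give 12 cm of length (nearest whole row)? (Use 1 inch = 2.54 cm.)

Finished = 18.5 + 8 = 26.5 cm.
26.5 cm × 1/2.54 = 10.43 inches.
8/1 = 8 sts per in; 10.43 × 8 = 83.46 sts.
Next multiple of 8 → 88.
12 cm = 4.72 inches; × 10.222 = 48.29 → 48 rows.

Cast on 88 stitches; work 48 rows.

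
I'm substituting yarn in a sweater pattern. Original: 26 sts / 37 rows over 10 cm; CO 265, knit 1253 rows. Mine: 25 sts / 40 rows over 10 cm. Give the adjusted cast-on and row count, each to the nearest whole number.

Stitches: 265 × 25/26 = 254.81 → 255.
Rows: 1253 × 40/37 = 1354.59 → 1355.

Cast on 255 stitches; work 1355 rows.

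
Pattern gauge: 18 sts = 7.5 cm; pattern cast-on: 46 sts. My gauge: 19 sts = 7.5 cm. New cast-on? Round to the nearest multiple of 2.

CO 48 sts.

Scale factor = 19 / 18 = 1.056.
46 × 19 / 18 = 48.56 sts.
→ 48 sts.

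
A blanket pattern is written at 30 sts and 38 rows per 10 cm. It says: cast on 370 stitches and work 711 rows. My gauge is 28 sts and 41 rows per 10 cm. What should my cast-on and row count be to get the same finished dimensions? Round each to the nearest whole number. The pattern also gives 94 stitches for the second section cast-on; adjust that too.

Cast on 345 stitches; work 767 rows; second section cast-on 88 stitches.

Stitches: 370 × 28/30 = 345.33 → 345.
Rows: 711 × 41/38 = 767.13 → 767.
second section cast-on: 94 × 28/30 = 87.73 → 88.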